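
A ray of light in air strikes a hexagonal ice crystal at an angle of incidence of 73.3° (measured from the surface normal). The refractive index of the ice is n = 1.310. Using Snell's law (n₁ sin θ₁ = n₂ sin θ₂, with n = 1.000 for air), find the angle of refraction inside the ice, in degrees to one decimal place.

47.0°

Snell: sin θ_r = sin θ_i / n = sin 73.3° / 1.310 = 0.9578 / 1.310 = 0.7312.
θ_r = arcsin(0.7312) = 46.98°.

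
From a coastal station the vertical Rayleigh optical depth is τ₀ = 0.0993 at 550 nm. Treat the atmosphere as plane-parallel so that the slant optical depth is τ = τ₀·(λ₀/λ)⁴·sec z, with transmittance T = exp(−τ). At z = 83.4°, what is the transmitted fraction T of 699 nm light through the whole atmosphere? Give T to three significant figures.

0.718

sec 83.4° = 8.7004.
τ = 0.0993 × (550/699)⁴ × 8.7004 = 0.0993 × 0.3833 × 8.7004 = 0.3312.
T = exp(−0.3312) = 0.7181.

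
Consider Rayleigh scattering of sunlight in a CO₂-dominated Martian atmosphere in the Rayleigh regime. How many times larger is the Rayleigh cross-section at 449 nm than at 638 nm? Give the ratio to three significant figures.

Rayleigh scattering ∝ λ⁻⁴, so the ratio of coefficients is the inverse fourth power of the wavelength ratio.
σ(449)/σ(638) = (638/449)⁴ = (1.4209)⁴ = 4.077.

4.08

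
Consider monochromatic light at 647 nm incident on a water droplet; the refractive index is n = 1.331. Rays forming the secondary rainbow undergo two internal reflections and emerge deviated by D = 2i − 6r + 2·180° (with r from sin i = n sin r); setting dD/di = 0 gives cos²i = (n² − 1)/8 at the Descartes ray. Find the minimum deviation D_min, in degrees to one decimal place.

230.4°

cos²i = (1.77156 − 1)/8 = 0.09645; i = arccos(0.31056) = 71.907°.
sin r = sin 71.907°/1.331 = 0.71417; r = 45.575°.
D_min = 2·71.907° − 6·45.575° + 360° = 230.365°.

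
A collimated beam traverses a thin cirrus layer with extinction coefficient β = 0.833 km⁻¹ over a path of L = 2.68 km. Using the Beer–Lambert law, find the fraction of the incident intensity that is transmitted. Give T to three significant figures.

0.107

τ = β·L = 0.833 × 2.68 = 2.2324.
T = exp(−2.2324) = 0.1073.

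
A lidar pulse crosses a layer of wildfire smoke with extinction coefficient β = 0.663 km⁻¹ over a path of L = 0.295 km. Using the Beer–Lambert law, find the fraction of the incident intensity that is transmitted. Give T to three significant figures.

τ = β·L = 0.663 × 0.295 = 0.1956.
T = exp(−0.1956) = 0.8224.

0.822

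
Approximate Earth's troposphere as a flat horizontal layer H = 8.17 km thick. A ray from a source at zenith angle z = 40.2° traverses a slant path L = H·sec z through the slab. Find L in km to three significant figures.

sec z = 1/cos 40.2° = 1.3093.
L = 8.17 × 1.3093 = 10.697 km.

10.7 km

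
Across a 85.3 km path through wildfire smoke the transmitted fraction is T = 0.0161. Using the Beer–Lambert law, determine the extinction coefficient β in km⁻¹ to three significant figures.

Beer–Lambert: T = exp(−βL) ⇒ β = −ln(T)/L = −ln(0.0161)/85.3 = 4.1289/85.3 = 0.0484 km⁻¹.

0.0484 km⁻¹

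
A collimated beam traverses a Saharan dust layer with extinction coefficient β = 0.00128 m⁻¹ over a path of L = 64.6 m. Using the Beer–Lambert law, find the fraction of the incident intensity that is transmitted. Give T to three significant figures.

0.921

τ = β·L = 0.00128 × 64.6 = 0.0827.
T = exp(−0.0827) = 0.9206.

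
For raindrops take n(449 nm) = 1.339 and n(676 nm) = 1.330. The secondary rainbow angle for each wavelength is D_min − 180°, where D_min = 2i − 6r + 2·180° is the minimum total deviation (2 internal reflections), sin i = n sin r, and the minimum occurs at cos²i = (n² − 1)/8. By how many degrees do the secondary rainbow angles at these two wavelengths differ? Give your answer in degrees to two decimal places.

At 449 nm (n = 1.339): cos²i = 0.09912 → i = 71.650°, r = 45.141°, D_min = 232.451°, rainbow angle = 52.451°.
At 676 nm (n = 1.330): cos²i = 0.09611 → i = 71.940°, r = 45.630°, D_min = 230.101°, rainbow angle = 50.101°.
Angular width = |52.451° − 50.101°| = 2.350°.

2.35°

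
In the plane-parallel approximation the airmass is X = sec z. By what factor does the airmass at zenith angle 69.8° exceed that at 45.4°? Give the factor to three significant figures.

2.03

X(69.8°)/X(45.4°) = sec 69.8° / sec 45.4° = cos 45.4° / cos 69.8° = 0.7022/0.3453 = 2.0335.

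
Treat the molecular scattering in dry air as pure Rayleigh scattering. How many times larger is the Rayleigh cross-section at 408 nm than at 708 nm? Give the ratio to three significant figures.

Rayleigh scattering ∝ λ⁻⁴, so the ratio of coefficients is the inverse fourth power of the wavelength ratio.
σ(408)/σ(708) = (708/408)⁴ = (1.7353)⁴ = 9.068.

9.07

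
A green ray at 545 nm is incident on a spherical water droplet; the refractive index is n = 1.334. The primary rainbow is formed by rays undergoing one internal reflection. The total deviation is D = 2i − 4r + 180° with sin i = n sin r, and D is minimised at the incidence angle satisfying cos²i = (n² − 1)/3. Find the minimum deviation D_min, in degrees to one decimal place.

cos²i = (1.77956 − 1)/3 = 0.25985; i = arccos(0.50976) = 59.352°.
sin r = sin 59.352°/1.334 = 0.64492; r = 40.159°.
D_min = 2·59.352° − 4·40.159° + 180° = 138.067°.

138.1°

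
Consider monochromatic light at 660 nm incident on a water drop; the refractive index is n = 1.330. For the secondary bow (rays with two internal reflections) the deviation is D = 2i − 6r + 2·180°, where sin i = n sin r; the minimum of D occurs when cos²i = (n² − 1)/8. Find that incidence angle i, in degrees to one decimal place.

71.9°

cos²i = (1.330² − 1)/8 = (1.76890 − 1)/8 = 0.09611.
cos i = 0.31002, so i = 71.940°.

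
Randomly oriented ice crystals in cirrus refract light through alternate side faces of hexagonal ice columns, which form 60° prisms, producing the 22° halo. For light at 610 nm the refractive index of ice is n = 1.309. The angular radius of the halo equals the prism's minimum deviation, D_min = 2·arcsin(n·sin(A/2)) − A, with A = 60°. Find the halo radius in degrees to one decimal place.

n·sin(A/2) = 1.309 × sin 30° = 1.309 × 0.5000 = 0.6545.
D_min = 2·arcsin(0.6545) − 60° = 2 × 40.882° − 60° = 21.763°.

21.8°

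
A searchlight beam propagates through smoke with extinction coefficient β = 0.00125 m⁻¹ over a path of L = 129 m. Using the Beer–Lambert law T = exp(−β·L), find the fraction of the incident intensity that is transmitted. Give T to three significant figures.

0.851

τ = β·L = 0.00125 × 129 = 0.1613.
T = exp(−0.1613) = 0.8511.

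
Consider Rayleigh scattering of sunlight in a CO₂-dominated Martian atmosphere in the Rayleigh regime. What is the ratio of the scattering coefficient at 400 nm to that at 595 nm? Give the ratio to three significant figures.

Rayleigh scattering ∝ λ⁻⁴, so the ratio of coefficients is the inverse fourth power of the wavelength ratio.
σ(400)/σ(595) = (595/400)⁴ = (1.4875)⁴ = 4.896.

4.90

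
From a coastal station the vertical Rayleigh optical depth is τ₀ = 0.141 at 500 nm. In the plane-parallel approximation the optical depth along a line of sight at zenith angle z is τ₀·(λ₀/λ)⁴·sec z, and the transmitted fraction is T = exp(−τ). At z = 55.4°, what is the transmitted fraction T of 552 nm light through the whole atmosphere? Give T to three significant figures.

0.846

sec 55.4° = 1.7610.
τ = 0.141 × (500/552)⁴ × 1.7610 = 0.141 × 0.6732 × 1.7610 = 0.1672.
T = exp(−0.1672) = 0.8461.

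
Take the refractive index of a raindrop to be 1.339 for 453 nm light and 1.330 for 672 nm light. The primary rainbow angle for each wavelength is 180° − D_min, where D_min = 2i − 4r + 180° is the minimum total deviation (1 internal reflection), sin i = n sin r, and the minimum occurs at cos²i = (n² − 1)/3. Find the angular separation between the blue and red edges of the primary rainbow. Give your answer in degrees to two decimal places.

1.30°

At 453 nm (n = 1.339): cos²i = 0.26431 → i = 59.062°, r = 39.834°, D_min = 138.786°, rainbow angle = 41.214°.
At 672 nm (n = 1.330): cos²i = 0.25630 → i = 59.585°, r = 40.422°, D_min = 137.484°, rainbow angle = 42.516°.
Angular width = |41.214° − 42.516°| = 1.303°.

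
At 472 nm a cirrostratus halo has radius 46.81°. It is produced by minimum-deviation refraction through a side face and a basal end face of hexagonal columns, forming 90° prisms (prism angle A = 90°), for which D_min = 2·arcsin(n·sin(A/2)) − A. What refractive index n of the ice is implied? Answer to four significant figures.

1.315

Rearranging: n = sin((D_min + A)/2) / sin(A/2).
(D_min + A)/2 = (46.81° + 90°)/2 = 68.405°.
n = sin 68.405° / sin 45° = 0.9298 / 0.7071 = 1.3149.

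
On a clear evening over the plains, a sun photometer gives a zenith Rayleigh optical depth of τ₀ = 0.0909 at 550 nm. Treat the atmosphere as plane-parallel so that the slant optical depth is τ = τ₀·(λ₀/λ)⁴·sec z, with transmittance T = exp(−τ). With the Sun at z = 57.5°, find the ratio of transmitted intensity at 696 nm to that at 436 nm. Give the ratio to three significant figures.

1.44

Airmass: sec 57.5° = 1.8612.
τ(696 nm) = 0.0909 × (550/696)⁴ × 1.8612 = 0.0909 × 0.3900 × 1.8612 = 0.0660.
τ(436 nm) = 0.0909 × (550/436)⁴ × 1.8612 = 0.0909 × 2.5322 × 1.8612 = 0.4284.
T(696)/T(436) = exp(τ_B − τ_A) = exp(0.3624) = 1.4368.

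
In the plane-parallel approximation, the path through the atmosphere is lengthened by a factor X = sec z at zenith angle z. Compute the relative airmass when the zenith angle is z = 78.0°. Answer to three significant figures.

4.81

X = sec z = 1/cos 78.0° = 1/0.2079 = 4.8097.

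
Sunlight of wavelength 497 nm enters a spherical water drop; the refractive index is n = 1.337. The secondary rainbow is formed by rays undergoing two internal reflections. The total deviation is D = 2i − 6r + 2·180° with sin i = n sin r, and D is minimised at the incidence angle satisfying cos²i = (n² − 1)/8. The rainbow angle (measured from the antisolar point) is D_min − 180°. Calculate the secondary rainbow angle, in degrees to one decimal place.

51.9°

cos²i = (1.78757 − 1)/8 = 0.09845; i = arccos(0.31376) = 71.714°.
sin r = sin 71.714°/1.337 = 0.71017; r = 45.249°.
D_min = 2·71.714° − 6·45.249° + 360° = 231.934°.
Rainbow angle = D_min − 180° = 51.934°.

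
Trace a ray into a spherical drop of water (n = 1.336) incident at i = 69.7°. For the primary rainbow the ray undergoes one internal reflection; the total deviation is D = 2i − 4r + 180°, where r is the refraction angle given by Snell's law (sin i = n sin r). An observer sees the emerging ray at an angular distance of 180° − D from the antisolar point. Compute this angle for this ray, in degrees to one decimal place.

39.0°

sin r = sin 69.7° / 1.336 = 0.9379/1.336 = 0.7020; r = 44.59°.
D = 2·69.7° − 4·44.59° + 180° = 139.40° − 178.35° + 180° = 141.05°.
Angle from antisolar point = 180° − D = 38.95°.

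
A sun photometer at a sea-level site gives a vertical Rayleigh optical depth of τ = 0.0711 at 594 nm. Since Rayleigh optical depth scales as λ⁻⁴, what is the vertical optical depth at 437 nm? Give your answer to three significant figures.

τ(437 nm) = τ(594 nm) × (594/437)⁴ = 0.0711 × (1.3593)⁴ = 0.0711 × 3.4137 = 0.2427.

0.243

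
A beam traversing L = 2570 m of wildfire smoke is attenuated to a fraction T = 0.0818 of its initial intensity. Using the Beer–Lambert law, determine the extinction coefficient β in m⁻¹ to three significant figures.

Beer–Lambert: T = exp(−βL) ⇒ β = −ln(T)/L = −ln(0.0818)/2570 = 2.5035/2570 = 0.0009741 m⁻¹.

0.000974 m⁻¹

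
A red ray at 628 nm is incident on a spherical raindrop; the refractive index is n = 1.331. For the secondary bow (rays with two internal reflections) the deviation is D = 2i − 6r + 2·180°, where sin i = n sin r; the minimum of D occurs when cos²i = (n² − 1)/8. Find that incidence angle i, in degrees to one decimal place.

cos²i = (1.331² − 1)/8 = (1.77156 − 1)/8 = 0.09645.
cos i = 0.31056, so i = 71.907°.

71.9°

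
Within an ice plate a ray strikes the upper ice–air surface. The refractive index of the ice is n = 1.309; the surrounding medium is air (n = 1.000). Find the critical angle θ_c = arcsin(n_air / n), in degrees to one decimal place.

sin θ_c = n_air / n = 1.000 / 1.309 = 0.7639.
θ_c = arcsin(0.7639) = 49.81°.

49.8°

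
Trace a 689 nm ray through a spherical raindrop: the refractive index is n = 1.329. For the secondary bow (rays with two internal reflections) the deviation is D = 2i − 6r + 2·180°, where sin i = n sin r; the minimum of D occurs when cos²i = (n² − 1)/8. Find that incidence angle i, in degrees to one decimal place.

cos²i = (1.329² − 1)/8 = (1.76624 − 1)/8 = 0.09578.
cos i = 0.30948, so i = 71.972°.

72.0°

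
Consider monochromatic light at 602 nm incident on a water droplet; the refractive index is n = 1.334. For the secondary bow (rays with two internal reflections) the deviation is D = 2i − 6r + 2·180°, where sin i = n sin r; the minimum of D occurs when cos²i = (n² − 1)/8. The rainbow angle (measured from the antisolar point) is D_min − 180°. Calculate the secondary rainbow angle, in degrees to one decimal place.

cos²i = (1.77956 − 1)/8 = 0.09744; i = arccos(0.31216) = 71.810°.
sin r = sin 71.810°/1.334 = 0.71217; r = 45.411°.
D_min = 2·71.810° − 6·45.411° + 360° = 231.153°.
Rainbow angle = D_min − 180° = 51.153°.

51.2°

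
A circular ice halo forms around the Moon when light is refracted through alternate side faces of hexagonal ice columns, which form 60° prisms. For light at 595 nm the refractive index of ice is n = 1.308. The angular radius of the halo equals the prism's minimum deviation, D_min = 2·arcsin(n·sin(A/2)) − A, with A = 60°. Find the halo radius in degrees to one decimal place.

21.7°

n·sin(A/2) = 1.308 × sin 30° = 1.308 × 0.5000 = 0.6540.
D_min = 2·arcsin(0.6540) − 60° = 2 × 40.844° − 60° = 21.688°.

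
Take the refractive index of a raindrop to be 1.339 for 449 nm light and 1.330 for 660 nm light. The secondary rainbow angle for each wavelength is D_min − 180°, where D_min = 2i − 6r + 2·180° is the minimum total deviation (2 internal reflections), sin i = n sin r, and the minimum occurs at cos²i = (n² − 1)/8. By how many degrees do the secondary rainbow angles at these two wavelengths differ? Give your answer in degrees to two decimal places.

At 449 nm (n = 1.339): cos²i = 0.09912 → i = 71.650°, r = 45.141°, D_min = 232.451°, rainbow angle = 52.451°.
At 660 nm (n = 1.330): cos²i = 0.09611 → i = 71.940°, r = 45.630°, D_min = 230.101°, rainbow angle = 50.101°.
Angular width = |52.451° − 50.101°| = 2.350°.

2.35°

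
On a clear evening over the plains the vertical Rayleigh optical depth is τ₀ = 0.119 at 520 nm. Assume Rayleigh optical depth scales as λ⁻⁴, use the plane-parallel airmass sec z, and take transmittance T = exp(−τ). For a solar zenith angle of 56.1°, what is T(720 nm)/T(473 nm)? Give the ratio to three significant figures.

Airmass: sec 56.1° = 1.7929.
τ(720 nm) = 0.119 × (520/720)⁴ × 1.7929 = 0.119 × 0.2721 × 1.7929 = 0.0580.
τ(473 nm) = 0.119 × (520/473)⁴ × 1.7929 = 0.119 × 1.4607 × 1.7929 = 0.3117.
T(720)/T(473) = exp(τ_B − τ_A) = exp(0.2536) = 1.2887.

1.29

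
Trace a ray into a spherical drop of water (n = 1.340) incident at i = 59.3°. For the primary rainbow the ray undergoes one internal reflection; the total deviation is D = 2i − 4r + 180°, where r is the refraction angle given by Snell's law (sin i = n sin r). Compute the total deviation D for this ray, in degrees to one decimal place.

138.9°

sin r = sin 59.3° / 1.340 = 0.8599/1.340 = 0.6417; r = 39.92°.
D = 2·59.3° − 4·39.92° + 180° = 118.60° − 159.67° + 180° = 138.93°.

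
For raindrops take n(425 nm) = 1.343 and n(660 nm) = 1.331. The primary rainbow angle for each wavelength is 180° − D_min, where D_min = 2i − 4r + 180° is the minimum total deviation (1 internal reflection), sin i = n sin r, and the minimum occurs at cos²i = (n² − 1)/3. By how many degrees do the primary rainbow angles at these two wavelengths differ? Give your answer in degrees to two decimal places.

At 425 nm (n = 1.343): cos²i = 0.26788 → i = 58.830°, r = 39.577°, D_min = 139.354°, rainbow angle = 40.646°.
At 660 nm (n = 1.331): cos²i = 0.25719 → i = 59.527°, r = 40.356°, D_min = 137.630°, rainbow angle = 42.370°.
Angular width = |40.646° − 42.370°| = 1.724°.

1.72°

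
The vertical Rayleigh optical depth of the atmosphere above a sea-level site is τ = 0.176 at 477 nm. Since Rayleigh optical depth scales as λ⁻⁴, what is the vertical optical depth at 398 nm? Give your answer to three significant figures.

τ(398 nm) = τ(477 nm) × (477/398)⁴ = 0.176 × (1.1985)⁴ = 0.176 × 2.0632 = 0.3631.

0.363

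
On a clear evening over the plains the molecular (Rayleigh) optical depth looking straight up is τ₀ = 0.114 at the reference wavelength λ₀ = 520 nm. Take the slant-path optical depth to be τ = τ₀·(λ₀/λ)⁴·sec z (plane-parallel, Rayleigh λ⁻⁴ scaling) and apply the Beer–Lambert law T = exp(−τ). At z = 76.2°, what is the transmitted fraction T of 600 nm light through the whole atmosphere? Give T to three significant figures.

sec 76.2° = 4.1923.
τ = 0.114 × (520/600)⁴ × 4.1923 = 0.114 × 0.5642 × 4.1923 = 0.2696.
T = exp(−0.2696) = 0.7637.

0.764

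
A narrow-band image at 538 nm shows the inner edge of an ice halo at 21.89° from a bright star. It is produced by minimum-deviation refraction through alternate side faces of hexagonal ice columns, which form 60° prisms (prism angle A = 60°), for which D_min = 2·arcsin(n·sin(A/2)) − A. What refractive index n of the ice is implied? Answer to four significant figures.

Rearranging: n = sin((D_min + A)/2) / sin(A/2).
(D_min + A)/2 = (21.89° + 60°)/2 = 40.945°.
n = sin 40.945° / sin 30° = 0.6553 / 0.5000 = 1.3107.

1.311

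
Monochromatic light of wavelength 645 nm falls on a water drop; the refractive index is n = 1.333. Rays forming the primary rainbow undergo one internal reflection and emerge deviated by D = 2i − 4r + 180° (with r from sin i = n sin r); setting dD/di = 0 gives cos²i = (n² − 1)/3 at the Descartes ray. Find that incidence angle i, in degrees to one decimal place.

cos²i = (1.333² − 1)/3 = (1.77689 − 1)/3 = 0.25896.
cos i = 0.50888, so i = 59.410°.

59.4°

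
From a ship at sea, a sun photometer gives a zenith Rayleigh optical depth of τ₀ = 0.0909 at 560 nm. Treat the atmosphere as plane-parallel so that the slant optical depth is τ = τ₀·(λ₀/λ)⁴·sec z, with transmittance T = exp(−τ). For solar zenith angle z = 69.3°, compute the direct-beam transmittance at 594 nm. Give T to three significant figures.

0.816

sec 69.3° = 2.8291.
τ = 0.0909 × (560/594)⁴ × 2.8291 = 0.0909 × 0.7900 × 2.8291 = 0.2031.
T = exp(−0.2031) = 0.8162.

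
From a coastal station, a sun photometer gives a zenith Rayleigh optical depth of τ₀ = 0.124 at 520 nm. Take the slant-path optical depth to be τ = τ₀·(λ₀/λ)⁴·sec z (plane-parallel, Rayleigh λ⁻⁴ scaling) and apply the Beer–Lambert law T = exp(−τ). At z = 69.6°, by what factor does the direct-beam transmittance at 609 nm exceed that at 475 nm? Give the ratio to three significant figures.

Airmass: sec 69.6° = 2.8688.
τ(609 nm) = 0.124 × (520/609)⁴ × 2.8688 = 0.124 × 0.5316 × 2.8688 = 0.1891.
τ(475 nm) = 0.124 × (520/475)⁴ × 2.8688 = 0.124 × 1.4363 × 2.8688 = 0.5109.
T(609)/T(475) = exp(τ_B − τ_A) = exp(0.3218) = 1.3797.

1.38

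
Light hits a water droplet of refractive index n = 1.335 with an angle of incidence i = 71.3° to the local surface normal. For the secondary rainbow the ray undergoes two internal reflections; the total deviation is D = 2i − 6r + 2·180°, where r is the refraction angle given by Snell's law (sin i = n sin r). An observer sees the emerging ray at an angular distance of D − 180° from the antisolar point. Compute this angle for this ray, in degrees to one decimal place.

sin r = sin 71.3° / 1.335 = 0.9472/1.335 = 0.7095; r = 45.20°.
D = 2·71.3° − 6·45.20° + 2·180° = 142.60° − 271.18° + 360° = 231.42°.
Angle from antisolar point = D − 180° = 51.42°.

51.4°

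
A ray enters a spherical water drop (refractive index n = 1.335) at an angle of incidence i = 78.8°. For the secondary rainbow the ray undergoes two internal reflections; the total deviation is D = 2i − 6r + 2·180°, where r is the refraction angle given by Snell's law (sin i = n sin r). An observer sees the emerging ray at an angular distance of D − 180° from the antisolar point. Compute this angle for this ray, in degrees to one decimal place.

53.9°

sin r = sin 78.8° / 1.335 = 0.9810/1.335 = 0.7348; r = 47.29°.
D = 2·78.8° − 6·47.29° + 2·180° = 157.60° − 283.74° + 360° = 233.86°.
Angle from antisolar point = D − 180° = 53.86°.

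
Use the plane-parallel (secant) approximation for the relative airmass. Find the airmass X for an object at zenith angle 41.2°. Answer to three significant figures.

X = sec z = 1/cos 41.2° = 1/0.7524 = 1.3291.

1.33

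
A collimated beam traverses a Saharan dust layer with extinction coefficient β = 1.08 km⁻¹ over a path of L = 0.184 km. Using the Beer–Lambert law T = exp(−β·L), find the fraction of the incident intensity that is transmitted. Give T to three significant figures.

τ = β·L = 1.08 × 0.184 = 0.1987.
T = exp(−0.1987) = 0.8198.

0.820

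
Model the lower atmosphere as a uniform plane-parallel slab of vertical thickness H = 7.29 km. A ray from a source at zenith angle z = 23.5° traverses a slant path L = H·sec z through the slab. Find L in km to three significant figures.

sec z = 1/cos 23.5° = 1.0904.
L = 7.29 × 1.0904 = 7.949 km.

7.95 km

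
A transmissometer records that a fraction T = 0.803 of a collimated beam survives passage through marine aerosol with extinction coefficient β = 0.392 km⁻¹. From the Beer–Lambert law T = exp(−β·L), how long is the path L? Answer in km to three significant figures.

Beer–Lambert: T = exp(−βL) ⇒ L = −ln(T)/β = −ln(0.803)/0.392 = 0.2194/0.392 = 0.5597 km.

0.560 km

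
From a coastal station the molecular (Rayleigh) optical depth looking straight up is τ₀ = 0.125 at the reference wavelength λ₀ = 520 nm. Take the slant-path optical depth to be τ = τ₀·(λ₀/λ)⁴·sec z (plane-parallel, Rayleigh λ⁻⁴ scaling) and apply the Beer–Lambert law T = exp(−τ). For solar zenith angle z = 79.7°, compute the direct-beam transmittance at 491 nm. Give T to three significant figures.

sec 79.7° = 5.5928.
τ = 0.125 × (520/491)⁴ × 5.5928 = 0.125 × 1.2580 × 5.5928 = 0.8795.
T = exp(−0.8795) = 0.4150.

0.415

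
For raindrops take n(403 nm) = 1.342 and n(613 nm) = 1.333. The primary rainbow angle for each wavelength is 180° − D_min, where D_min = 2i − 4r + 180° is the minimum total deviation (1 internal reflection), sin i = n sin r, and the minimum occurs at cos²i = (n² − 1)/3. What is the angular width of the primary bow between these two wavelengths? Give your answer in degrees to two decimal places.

1.29°

At 403 nm (n = 1.342): cos²i = 0.26699 → i = 58.888°, r = 39.641°, D_min = 139.213°, rainbow angle = 40.787°.
At 613 nm (n = 1.333): cos²i = 0.25896 → i = 59.410°, r = 40.225°, D_min = 137.922°, rainbow angle = 42.078°.
Angular width = |40.787° − 42.078°| = 1.291°.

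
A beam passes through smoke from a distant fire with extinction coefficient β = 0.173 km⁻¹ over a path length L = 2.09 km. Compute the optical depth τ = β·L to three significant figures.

τ = β·L = 0.173 × 2.09 = 0.3616.

0.362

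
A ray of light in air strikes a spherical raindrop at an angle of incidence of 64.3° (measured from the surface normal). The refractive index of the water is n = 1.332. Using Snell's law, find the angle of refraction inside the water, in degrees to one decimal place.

42.6°

Snell: sin θ_r = sin θ_i / n = sin 64.3° / 1.332 = 0.9011 / 1.332 = 0.6765.
θ_r = arcsin(0.6765) = 42.57°.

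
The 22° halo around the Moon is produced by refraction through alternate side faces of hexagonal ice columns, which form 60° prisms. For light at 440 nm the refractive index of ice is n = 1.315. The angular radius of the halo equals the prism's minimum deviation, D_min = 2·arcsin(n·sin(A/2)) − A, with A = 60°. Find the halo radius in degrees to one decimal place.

22.2°

n·sin(A/2) = 1.315 × sin 30° = 1.315 × 0.5000 = 0.6575.
D_min = 2·arcsin(0.6575) − 60° = 2 × 41.109° − 60° = 22.219°.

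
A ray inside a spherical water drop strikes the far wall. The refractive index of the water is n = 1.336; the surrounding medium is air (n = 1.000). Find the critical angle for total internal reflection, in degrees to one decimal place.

sin θ_c = n_air / n = 1.000 / 1.336 = 0.7485.
θ_c = arcsin(0.7485) = 48.46°.

48.5°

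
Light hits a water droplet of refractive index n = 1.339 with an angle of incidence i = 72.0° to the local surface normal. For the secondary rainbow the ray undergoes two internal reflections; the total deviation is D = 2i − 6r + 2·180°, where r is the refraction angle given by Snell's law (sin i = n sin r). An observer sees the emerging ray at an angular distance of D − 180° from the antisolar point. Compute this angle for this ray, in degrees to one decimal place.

52.5°

sin r = sin 72.0° / 1.339 = 0.9511/1.339 = 0.7103; r = 45.26°.
D = 2·72.0° − 6·45.26° + 2·180° = 144.00° − 271.54° + 360° = 232.46°.
Angle from antisolar point = D − 180° = 52.46°.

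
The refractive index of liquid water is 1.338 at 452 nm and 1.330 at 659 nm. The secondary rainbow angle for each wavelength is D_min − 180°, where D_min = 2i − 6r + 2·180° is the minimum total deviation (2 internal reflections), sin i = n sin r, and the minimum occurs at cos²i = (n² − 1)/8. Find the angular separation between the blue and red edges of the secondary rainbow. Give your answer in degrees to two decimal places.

At 452 nm (n = 1.338): cos²i = 0.09878 → i = 71.682°, r = 45.195°, D_min = 232.193°, rainbow angle = 52.193°.
At 659 nm (n = 1.330): cos²i = 0.09611 → i = 71.940°, r = 45.630°, D_min = 230.101°, rainbow angle = 50.101°.
Angular width = |52.193° − 50.101°| = 2.092°.

2.09°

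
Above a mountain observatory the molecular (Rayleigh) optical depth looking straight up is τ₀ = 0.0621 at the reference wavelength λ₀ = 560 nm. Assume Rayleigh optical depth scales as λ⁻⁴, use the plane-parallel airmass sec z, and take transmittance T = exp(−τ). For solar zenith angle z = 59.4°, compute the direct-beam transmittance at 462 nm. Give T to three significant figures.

0.768

sec 59.4° = 1.9645.
τ = 0.0621 × (560/462)⁴ × 1.9645 = 0.0621 × 2.1587 × 1.9645 = 0.2633.
T = exp(−0.2633) = 0.7685.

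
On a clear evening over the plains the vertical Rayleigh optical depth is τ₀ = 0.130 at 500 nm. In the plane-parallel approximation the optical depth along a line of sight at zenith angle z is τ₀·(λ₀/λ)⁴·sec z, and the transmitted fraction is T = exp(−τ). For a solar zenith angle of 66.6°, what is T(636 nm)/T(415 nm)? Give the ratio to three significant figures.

Airmass: sec 66.6° = 2.5180.
τ(636 nm) = 0.130 × (500/636)⁴ × 2.5180 = 0.130 × 0.3820 × 2.5180 = 0.1250.
τ(415 nm) = 0.130 × (500/415)⁴ × 2.5180 = 0.130 × 2.1071 × 2.5180 = 0.6897.
T(636)/T(415) = exp(τ_B − τ_A) = exp(0.5647) = 1.7589.

1.76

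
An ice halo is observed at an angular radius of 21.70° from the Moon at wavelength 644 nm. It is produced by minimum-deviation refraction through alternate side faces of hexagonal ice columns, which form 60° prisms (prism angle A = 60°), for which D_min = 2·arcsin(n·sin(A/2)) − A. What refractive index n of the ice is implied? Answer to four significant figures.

1.308

Rearranging: n = sin((D_min + A)/2) / sin(A/2).
(D_min + A)/2 = (21.70° + 60°)/2 = 40.850°.
n = sin 40.850° / sin 30° = 0.6541 / 0.5000 = 1.3082.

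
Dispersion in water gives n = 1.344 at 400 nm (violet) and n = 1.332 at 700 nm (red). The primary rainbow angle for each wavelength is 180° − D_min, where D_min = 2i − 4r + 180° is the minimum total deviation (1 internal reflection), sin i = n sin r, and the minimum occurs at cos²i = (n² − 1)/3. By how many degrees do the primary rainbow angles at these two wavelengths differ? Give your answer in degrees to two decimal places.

At 400 nm (n = 1.344): cos²i = 0.26878 → i = 58.772°, r = 39.512°, D_min = 139.495°, rainbow angle = 40.505°.
At 700 nm (n = 1.332): cos²i = 0.25807 → i = 59.469°, r = 40.290°, D_min = 137.776°, rainbow angle = 42.224°.
Angular width = |40.505° − 42.224°| = 1.719°.

1.72°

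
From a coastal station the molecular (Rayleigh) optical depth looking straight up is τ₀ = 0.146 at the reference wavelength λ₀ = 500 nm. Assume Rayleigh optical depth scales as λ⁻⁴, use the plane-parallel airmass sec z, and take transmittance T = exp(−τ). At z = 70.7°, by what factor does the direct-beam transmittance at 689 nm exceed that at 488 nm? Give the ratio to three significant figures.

Airmass: sec 70.7° = 3.0256.
τ(689 nm) = 0.146 × (500/689)⁴ × 3.0256 = 0.146 × 0.2773 × 3.0256 = 0.1225.
τ(488 nm) = 0.146 × (500/488)⁴ × 3.0256 = 0.146 × 1.1020 × 3.0256 = 0.4868.
T(689)/T(488) = exp(τ_B − τ_A) = exp(0.3643) = 1.4395.

1.44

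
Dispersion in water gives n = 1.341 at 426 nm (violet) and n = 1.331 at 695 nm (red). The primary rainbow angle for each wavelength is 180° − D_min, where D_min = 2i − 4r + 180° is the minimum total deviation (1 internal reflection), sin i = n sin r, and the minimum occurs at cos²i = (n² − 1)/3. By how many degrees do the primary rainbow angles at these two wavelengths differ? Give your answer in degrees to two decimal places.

1.44°

At 426 nm (n = 1.341): cos²i = 0.26609 → i = 58.946°, r = 39.705°, D_min = 139.071°, rainbow angle = 40.929°.
At 695 nm (n = 1.331): cos²i = 0.25719 → i = 59.527°, r = 40.356°, D_min = 137.630°, rainbow angle = 42.370°.
Angular width = |40.929° − 42.370°| = 1.441°.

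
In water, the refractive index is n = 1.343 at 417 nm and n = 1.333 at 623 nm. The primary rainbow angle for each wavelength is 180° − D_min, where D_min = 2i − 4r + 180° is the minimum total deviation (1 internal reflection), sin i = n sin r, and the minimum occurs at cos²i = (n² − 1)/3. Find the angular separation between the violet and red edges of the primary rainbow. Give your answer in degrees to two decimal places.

At 417 nm (n = 1.343): cos²i = 0.26788 → i = 58.830°, r = 39.577°, D_min = 139.354°, rainbow angle = 40.646°.
At 623 nm (n = 1.333): cos²i = 0.25896 → i = 59.410°, r = 40.225°, D_min = 137.922°, rainbow angle = 42.078°.
Angular width = |40.646° − 42.078°| = 1.432°.

1.43°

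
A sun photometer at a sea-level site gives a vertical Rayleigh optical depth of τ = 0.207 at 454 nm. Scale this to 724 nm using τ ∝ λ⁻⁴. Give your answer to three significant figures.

0.0320

τ(724 nm) = τ(454 nm) × (454/724)⁴ = 0.207 × (0.6271)⁴ = 0.207 × 0.1546 = 0.0320.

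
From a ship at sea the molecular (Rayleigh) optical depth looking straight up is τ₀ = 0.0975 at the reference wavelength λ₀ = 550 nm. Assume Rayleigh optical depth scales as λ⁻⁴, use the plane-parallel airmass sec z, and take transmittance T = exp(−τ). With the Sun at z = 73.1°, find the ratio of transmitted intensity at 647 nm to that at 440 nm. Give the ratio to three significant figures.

Airmass: sec 73.1° = 3.4399.
τ(647 nm) = 0.0975 × (550/647)⁴ × 3.4399 = 0.0975 × 0.5222 × 3.4399 = 0.1751.
τ(440 nm) = 0.0975 × (550/440)⁴ × 3.4399 = 0.0975 × 2.4414 × 3.4399 = 0.8188.
T(647)/T(440) = exp(τ_B − τ_A) = exp(0.6437) = 1.9035.

1.90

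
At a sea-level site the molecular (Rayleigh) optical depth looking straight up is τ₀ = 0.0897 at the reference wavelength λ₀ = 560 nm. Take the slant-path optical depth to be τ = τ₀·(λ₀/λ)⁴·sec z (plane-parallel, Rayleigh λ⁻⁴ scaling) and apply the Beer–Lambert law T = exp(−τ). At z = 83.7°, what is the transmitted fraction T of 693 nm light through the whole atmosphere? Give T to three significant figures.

0.706

sec 83.7° = 9.1129.
τ = 0.0897 × (560/693)⁴ × 9.1129 = 0.0897 × 0.4264 × 9.1129 = 0.3486.
T = exp(−0.3486) = 0.7057.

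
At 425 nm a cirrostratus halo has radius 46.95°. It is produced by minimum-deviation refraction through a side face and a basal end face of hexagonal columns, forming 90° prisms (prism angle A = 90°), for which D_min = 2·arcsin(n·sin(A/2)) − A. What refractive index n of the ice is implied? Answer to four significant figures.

Rearranging: n = sin((D_min + A)/2) / sin(A/2).
(D_min + A)/2 = (46.95° + 90°)/2 = 68.475°.
n = sin 68.475° / sin 45° = 0.9303 / 0.7071 = 1.3156.

1.316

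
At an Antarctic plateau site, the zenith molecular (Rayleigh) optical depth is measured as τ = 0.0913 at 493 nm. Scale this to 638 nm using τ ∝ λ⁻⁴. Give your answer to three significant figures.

τ(638 nm) = τ(493 nm) × (493/638)⁴ = 0.0913 × (0.7727)⁴ = 0.0913 × 0.3565 = 0.0326.

0.0326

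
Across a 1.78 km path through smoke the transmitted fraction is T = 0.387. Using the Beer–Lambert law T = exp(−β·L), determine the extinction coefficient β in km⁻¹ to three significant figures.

Beer–Lambert: T = exp(−βL) ⇒ β = −ln(T)/L = −ln(0.387)/1.78 = 0.9493/1.78 = 0.5333 km⁻¹.

0.533 km⁻¹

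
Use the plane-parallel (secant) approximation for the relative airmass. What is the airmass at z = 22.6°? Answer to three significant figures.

X = sec z = 1/cos 22.6° = 1/0.9232 = 1.0832.

1.08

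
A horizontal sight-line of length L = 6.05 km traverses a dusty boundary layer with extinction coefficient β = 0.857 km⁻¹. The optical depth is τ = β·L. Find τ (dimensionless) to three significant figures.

τ = β·L = 0.857 × 6.05 = 5.1848.

5.18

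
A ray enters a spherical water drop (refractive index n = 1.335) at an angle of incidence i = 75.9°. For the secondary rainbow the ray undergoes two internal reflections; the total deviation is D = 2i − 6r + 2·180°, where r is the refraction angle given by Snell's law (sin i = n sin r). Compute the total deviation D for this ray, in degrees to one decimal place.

232.2°

sin r = sin 75.9° / 1.335 = 0.9699/1.335 = 0.7265; r = 46.59°.
D = 2·75.9° − 6·46.59° + 2·180° = 151.80° − 279.56° + 360° = 232.24°.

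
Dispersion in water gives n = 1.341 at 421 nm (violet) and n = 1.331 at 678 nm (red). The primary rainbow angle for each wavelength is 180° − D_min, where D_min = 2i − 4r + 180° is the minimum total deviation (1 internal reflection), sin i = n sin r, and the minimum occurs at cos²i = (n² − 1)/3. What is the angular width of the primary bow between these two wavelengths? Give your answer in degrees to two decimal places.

1.44°

At 421 nm (n = 1.341): cos²i = 0.26609 → i = 58.946°, r = 39.705°, D_min = 139.071°, rainbow angle = 40.929°.
At 678 nm (n = 1.331): cos²i = 0.25719 → i = 59.527°, r = 40.356°, D_min = 137.630°, rainbow angle = 42.370°.
Angular width = |40.929° − 42.370°| = 1.441°.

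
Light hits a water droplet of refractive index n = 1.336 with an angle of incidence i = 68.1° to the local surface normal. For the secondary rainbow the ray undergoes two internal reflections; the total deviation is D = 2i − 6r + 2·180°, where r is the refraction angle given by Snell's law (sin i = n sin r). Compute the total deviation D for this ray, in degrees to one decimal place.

sin r = sin 68.1° / 1.336 = 0.9278/1.336 = 0.6945; r = 43.99°.
D = 2·68.1° − 6·43.99° + 2·180° = 136.20° − 263.92° + 360° = 232.28°.

232.3°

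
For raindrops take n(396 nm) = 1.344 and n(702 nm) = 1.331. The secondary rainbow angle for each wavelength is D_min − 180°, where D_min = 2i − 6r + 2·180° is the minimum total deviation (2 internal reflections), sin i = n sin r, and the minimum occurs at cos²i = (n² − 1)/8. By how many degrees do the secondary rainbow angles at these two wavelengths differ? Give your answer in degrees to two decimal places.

At 396 nm (n = 1.344): cos²i = 0.10079 → i = 71.490°, r = 44.874°, D_min = 233.733°, rainbow angle = 53.733°.
At 702 nm (n = 1.331): cos²i = 0.09645 → i = 71.907°, r = 45.575°, D_min = 230.365°, rainbow angle = 50.365°.
Angular width = |53.733° − 50.365°| = 3.368°.

3.37°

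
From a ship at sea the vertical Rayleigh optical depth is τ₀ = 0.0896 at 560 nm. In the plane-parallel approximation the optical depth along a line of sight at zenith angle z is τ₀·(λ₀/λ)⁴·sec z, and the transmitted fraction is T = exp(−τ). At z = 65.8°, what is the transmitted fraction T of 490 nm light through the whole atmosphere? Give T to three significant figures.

sec 65.8° = 2.4395.
τ = 0.0896 × (560/490)⁴ × 2.4395 = 0.0896 × 1.7060 × 2.4395 = 0.3729.
T = exp(−0.3729) = 0.6887.

0.689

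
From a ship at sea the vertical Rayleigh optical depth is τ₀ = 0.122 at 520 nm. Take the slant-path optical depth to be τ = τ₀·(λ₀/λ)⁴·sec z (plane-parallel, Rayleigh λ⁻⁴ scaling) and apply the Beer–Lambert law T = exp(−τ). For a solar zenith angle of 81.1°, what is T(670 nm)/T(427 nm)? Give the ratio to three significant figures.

4.26

Airmass: sec 81.1° = 6.4637.
τ(670 nm) = 0.122 × (520/670)⁴ × 6.4637 = 0.122 × 0.3628 × 6.4637 = 0.2861.
τ(427 nm) = 0.122 × (520/427)⁴ × 6.4637 = 0.122 × 2.1994 × 6.4637 = 1.7344.
T(670)/T(427) = exp(τ_B − τ_A) = exp(1.4482) = 4.2557.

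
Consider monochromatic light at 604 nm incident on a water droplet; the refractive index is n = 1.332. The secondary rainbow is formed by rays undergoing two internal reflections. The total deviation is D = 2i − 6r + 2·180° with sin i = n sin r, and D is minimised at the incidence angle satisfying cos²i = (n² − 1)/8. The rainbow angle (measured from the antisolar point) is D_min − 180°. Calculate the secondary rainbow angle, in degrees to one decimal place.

50.6°

cos²i = (1.77422 − 1)/8 = 0.09678; i = arccos(0.31109) = 71.875°.
sin r = sin 71.875°/1.332 = 0.71350; r = 45.520°.
D_min = 2·71.875° − 6·45.520° + 360° = 230.628°.
Rainbow angle = D_min − 180° = 50.628°.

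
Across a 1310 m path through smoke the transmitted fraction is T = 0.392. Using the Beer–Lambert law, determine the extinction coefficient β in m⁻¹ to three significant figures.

0.000715 m⁻¹

Beer–Lambert: T = exp(−βL) ⇒ β = −ln(T)/L = −ln(0.392)/1310 = 0.9365/1310 = 0.0007149 m⁻¹.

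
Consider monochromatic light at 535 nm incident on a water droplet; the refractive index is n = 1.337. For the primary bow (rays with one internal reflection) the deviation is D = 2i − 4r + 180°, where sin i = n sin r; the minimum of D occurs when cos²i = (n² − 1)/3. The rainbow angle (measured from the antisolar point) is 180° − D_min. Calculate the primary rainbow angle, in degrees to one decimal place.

cos²i = (1.78757 − 1)/3 = 0.26252; i = arccos(0.51237) = 59.178°.
sin r = sin 59.178°/1.337 = 0.64231; r = 39.964°.
D_min = 2·59.178° − 4·39.964° + 180° = 138.500°.
Rainbow angle = 180° − D_min = 41.500°.

41.5°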